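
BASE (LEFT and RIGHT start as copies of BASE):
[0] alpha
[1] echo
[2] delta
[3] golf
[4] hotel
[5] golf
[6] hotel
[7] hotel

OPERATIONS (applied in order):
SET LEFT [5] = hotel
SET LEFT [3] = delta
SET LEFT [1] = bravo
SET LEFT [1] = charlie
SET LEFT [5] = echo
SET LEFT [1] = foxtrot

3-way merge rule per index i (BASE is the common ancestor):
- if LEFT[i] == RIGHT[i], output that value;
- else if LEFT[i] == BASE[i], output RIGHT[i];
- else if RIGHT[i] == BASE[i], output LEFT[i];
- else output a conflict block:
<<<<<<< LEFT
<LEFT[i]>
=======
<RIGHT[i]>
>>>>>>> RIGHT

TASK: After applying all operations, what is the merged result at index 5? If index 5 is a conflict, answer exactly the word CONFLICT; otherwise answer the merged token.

Final LEFT:  [alpha, foxtrot, delta, delta, hotel, echo, hotel, hotel]
Final RIGHT: [alpha, echo, delta, golf, hotel, golf, hotel, hotel]
i=0: L=alpha R=alpha -> agree -> alpha
i=1: L=foxtrot, R=echo=BASE -> take LEFT -> foxtrot
i=2: L=delta R=delta -> agree -> delta
i=3: L=delta, R=golf=BASE -> take LEFT -> delta
i=4: L=hotel R=hotel -> agree -> hotel
i=5: L=echo, R=golf=BASE -> take LEFT -> echo
i=6: L=hotel R=hotel -> agree -> hotel
i=7: L=hotel R=hotel -> agree -> hotel
Index 5 -> echo

Answer: echo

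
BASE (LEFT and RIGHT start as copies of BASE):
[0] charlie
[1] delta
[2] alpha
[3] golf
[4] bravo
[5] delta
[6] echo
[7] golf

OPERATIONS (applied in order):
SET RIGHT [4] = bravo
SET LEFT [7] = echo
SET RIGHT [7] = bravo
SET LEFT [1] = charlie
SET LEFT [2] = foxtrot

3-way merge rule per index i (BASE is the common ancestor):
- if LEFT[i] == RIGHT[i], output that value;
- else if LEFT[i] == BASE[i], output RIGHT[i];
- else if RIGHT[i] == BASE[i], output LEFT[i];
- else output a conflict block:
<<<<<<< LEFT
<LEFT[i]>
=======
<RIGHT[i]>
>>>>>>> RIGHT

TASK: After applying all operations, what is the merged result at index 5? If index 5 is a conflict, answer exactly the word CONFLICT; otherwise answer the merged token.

Answer: delta

Derivation:
Final LEFT:  [charlie, charlie, foxtrot, golf, bravo, delta, echo, echo]
Final RIGHT: [charlie, delta, alpha, golf, bravo, delta, echo, bravo]
i=0: L=charlie R=charlie -> agree -> charlie
i=1: L=charlie, R=delta=BASE -> take LEFT -> charlie
i=2: L=foxtrot, R=alpha=BASE -> take LEFT -> foxtrot
i=3: L=golf R=golf -> agree -> golf
i=4: L=bravo R=bravo -> agree -> bravo
i=5: L=delta R=delta -> agree -> delta
i=6: L=echo R=echo -> agree -> echo
i=7: BASE=golf L=echo R=bravo all differ -> CONFLICT
Index 5 -> delta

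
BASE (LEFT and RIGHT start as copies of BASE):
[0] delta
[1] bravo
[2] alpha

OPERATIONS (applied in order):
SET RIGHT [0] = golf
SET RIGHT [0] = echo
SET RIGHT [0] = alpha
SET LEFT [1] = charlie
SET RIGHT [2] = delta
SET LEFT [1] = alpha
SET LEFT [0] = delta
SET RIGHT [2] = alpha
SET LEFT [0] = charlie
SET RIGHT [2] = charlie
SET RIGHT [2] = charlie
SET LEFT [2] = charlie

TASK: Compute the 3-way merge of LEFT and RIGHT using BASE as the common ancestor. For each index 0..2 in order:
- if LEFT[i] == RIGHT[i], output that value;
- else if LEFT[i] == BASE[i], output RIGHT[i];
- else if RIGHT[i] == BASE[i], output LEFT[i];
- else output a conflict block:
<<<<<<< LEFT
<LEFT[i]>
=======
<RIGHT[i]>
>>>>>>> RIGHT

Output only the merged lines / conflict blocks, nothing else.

Final LEFT:  [charlie, alpha, charlie]
Final RIGHT: [alpha, bravo, charlie]
i=0: BASE=delta L=charlie R=alpha all differ -> CONFLICT
i=1: L=alpha, R=bravo=BASE -> take LEFT -> alpha
i=2: L=charlie R=charlie -> agree -> charlie

Answer: <<<<<<< LEFT
charlie
=======
alpha
>>>>>>> RIGHT
alpha
charlie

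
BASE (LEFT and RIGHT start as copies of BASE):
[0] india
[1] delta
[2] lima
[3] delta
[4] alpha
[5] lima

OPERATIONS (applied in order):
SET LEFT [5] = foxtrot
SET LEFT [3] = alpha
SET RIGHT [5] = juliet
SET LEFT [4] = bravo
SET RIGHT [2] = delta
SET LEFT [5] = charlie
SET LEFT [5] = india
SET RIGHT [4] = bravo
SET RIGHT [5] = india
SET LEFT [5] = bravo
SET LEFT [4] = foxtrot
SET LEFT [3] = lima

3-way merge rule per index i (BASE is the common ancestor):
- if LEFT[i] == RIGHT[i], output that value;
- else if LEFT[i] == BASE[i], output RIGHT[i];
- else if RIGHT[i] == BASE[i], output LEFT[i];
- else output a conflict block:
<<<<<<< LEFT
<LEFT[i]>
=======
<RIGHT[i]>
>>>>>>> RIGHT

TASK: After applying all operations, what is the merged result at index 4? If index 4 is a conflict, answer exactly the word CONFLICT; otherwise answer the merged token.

Final LEFT:  [india, delta, lima, lima, foxtrot, bravo]
Final RIGHT: [india, delta, delta, delta, bravo, india]
i=0: L=india R=india -> agree -> india
i=1: L=delta R=delta -> agree -> delta
i=2: L=lima=BASE, R=delta -> take RIGHT -> delta
i=3: L=lima, R=delta=BASE -> take LEFT -> lima
i=4: BASE=alpha L=foxtrot R=bravo all differ -> CONFLICT
i=5: BASE=lima L=bravo R=india all differ -> CONFLICT
Index 4 -> CONFLICT

Answer: CONFLICT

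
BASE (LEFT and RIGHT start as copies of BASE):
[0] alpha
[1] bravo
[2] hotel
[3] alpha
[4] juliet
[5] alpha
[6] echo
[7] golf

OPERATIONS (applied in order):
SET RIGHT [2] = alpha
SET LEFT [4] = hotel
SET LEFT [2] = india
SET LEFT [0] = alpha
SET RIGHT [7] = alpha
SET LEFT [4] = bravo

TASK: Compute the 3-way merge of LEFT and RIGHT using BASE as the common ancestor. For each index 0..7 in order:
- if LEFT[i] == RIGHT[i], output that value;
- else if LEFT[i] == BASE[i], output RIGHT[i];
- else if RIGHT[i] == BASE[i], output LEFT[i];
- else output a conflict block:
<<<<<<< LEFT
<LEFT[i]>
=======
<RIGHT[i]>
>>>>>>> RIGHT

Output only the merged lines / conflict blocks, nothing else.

Final LEFT:  [alpha, bravo, india, alpha, bravo, alpha, echo, golf]
Final RIGHT: [alpha, bravo, alpha, alpha, juliet, alpha, echo, alpha]
i=0: L=alpha R=alpha -> agree -> alpha
i=1: L=bravo R=bravo -> agree -> bravo
i=2: BASE=hotel L=india R=alpha all differ -> CONFLICT
i=3: L=alpha R=alpha -> agree -> alpha
i=4: L=bravo, R=juliet=BASE -> take LEFT -> bravo
i=5: L=alpha R=alpha -> agree -> alpha
i=6: L=echo R=echo -> agree -> echo
i=7: L=golf=BASE, R=alpha -> take RIGHT -> alpha

Answer: alpha
bravo
<<<<<<< LEFT
india
=======
alpha
>>>>>>> RIGHT
alpha
bravo
alpha
echo
alpha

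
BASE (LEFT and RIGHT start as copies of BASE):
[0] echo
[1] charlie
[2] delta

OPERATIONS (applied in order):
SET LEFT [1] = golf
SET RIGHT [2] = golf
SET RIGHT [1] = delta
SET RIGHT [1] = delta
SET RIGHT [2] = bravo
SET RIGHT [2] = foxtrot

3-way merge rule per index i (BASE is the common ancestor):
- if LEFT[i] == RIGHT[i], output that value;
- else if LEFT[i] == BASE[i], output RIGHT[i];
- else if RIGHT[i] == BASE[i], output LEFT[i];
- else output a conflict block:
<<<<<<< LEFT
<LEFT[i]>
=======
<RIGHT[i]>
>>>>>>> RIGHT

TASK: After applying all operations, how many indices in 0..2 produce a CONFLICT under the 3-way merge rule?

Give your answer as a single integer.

Final LEFT:  [echo, golf, delta]
Final RIGHT: [echo, delta, foxtrot]
i=0: L=echo R=echo -> agree -> echo
i=1: BASE=charlie L=golf R=delta all differ -> CONFLICT
i=2: L=delta=BASE, R=foxtrot -> take RIGHT -> foxtrot
Conflict count: 1

Answer: 1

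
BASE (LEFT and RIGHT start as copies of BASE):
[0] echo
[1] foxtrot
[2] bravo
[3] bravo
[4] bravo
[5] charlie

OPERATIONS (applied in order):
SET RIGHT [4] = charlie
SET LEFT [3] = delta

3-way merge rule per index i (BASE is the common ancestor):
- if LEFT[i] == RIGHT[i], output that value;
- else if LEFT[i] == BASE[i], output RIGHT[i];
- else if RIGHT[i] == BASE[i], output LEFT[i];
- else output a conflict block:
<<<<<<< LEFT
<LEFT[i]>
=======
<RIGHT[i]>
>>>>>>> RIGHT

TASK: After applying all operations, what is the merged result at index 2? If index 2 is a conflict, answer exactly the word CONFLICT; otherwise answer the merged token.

Answer: bravo

Derivation:
Final LEFT:  [echo, foxtrot, bravo, delta, bravo, charlie]
Final RIGHT: [echo, foxtrot, bravo, bravo, charlie, charlie]
i=0: L=echo R=echo -> agree -> echo
i=1: L=foxtrot R=foxtrot -> agree -> foxtrot
i=2: L=bravo R=bravo -> agree -> bravo
i=3: L=delta, R=bravo=BASE -> take LEFT -> delta
i=4: L=bravo=BASE, R=charlie -> take RIGHT -> charlie
i=5: L=charlie R=charlie -> agree -> charlie
Index 2 -> bravo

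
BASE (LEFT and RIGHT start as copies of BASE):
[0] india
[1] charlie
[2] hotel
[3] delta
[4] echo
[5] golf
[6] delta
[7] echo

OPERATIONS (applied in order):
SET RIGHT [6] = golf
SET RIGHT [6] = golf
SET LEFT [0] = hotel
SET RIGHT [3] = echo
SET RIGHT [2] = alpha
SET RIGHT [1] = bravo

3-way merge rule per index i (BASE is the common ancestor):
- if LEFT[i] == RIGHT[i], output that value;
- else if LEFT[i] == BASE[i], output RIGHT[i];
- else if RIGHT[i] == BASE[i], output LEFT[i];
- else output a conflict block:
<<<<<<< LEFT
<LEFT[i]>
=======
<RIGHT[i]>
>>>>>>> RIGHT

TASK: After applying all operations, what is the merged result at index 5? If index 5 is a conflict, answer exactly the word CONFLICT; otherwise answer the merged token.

Answer: golf

Derivation:
Final LEFT:  [hotel, charlie, hotel, delta, echo, golf, delta, echo]
Final RIGHT: [india, bravo, alpha, echo, echo, golf, golf, echo]
i=0: L=hotel, R=india=BASE -> take LEFT -> hotel
i=1: L=charlie=BASE, R=bravo -> take RIGHT -> bravo
i=2: L=hotel=BASE, R=alpha -> take RIGHT -> alpha
i=3: L=delta=BASE, R=echo -> take RIGHT -> echo
i=4: L=echo R=echo -> agree -> echo
i=5: L=golf R=golf -> agree -> golf
i=6: L=delta=BASE, R=golf -> take RIGHT -> golf
i=7: L=echo R=echo -> agree -> echo
Index 5 -> golf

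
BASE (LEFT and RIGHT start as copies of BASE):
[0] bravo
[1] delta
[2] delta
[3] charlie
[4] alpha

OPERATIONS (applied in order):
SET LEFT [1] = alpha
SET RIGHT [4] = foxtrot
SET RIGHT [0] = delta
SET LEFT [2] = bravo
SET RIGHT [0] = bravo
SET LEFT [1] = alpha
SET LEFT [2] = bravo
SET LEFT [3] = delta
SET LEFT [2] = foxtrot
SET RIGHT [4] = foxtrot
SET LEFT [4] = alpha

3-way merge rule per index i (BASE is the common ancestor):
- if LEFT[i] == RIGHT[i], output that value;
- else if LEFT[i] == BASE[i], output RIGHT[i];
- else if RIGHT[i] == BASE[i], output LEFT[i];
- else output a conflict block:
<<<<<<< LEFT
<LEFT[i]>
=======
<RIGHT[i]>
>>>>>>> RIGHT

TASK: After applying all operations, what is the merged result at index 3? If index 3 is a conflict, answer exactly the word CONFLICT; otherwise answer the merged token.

Answer: delta

Derivation:
Final LEFT:  [bravo, alpha, foxtrot, delta, alpha]
Final RIGHT: [bravo, delta, delta, charlie, foxtrot]
i=0: L=bravo R=bravo -> agree -> bravo
i=1: L=alpha, R=delta=BASE -> take LEFT -> alpha
i=2: L=foxtrot, R=delta=BASE -> take LEFT -> foxtrot
i=3: L=delta, R=charlie=BASE -> take LEFT -> delta
i=4: L=alpha=BASE, R=foxtrot -> take RIGHT -> foxtrot
Index 3 -> delta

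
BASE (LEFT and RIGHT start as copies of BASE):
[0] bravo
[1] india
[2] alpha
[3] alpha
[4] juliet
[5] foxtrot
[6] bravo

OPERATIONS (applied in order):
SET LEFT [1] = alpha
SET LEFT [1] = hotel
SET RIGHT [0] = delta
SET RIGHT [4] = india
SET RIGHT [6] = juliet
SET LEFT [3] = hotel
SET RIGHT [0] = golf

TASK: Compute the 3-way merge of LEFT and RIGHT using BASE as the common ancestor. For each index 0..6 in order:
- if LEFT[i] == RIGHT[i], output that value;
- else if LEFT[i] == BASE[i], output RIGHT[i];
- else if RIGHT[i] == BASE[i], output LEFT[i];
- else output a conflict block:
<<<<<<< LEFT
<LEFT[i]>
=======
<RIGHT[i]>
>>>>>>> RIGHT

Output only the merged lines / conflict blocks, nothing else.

Answer: golf
hotel
alpha
hotel
india
foxtrot
juliet

Derivation:
Final LEFT:  [bravo, hotel, alpha, hotel, juliet, foxtrot, bravo]
Final RIGHT: [golf, india, alpha, alpha, india, foxtrot, juliet]
i=0: L=bravo=BASE, R=golf -> take RIGHT -> golf
i=1: L=hotel, R=india=BASE -> take LEFT -> hotel
i=2: L=alpha R=alpha -> agree -> alpha
i=3: L=hotel, R=alpha=BASE -> take LEFT -> hotel
i=4: L=juliet=BASE, R=india -> take RIGHT -> india
i=5: L=foxtrot R=foxtrot -> agree -> foxtrot
i=6: L=bravo=BASE, R=juliet -> take RIGHT -> juliet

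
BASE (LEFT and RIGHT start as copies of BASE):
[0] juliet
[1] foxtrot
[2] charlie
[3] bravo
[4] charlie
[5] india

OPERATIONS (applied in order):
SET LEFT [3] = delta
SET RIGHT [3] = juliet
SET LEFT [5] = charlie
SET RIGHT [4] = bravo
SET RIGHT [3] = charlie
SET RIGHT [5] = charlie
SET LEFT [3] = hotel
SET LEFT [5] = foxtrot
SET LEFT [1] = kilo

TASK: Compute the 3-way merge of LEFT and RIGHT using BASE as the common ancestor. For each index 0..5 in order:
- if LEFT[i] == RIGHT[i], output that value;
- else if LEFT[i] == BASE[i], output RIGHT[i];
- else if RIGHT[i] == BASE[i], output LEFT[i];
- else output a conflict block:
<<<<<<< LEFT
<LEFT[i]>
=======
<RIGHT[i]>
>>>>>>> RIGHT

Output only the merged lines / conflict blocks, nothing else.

Final LEFT:  [juliet, kilo, charlie, hotel, charlie, foxtrot]
Final RIGHT: [juliet, foxtrot, charlie, charlie, bravo, charlie]
i=0: L=juliet R=juliet -> agree -> juliet
i=1: L=kilo, R=foxtrot=BASE -> take LEFT -> kilo
i=2: L=charlie R=charlie -> agree -> charlie
i=3: BASE=bravo L=hotel R=charlie all differ -> CONFLICT
i=4: L=charlie=BASE, R=bravo -> take RIGHT -> bravo
i=5: BASE=india L=foxtrot R=charlie all differ -> CONFLICT

Answer: juliet
kilo
charlie
<<<<<<< LEFT
hotel
=======
charlie
>>>>>>> RIGHT
bravo
<<<<<<< LEFT
foxtrot
=======
charlie
>>>>>>> RIGHT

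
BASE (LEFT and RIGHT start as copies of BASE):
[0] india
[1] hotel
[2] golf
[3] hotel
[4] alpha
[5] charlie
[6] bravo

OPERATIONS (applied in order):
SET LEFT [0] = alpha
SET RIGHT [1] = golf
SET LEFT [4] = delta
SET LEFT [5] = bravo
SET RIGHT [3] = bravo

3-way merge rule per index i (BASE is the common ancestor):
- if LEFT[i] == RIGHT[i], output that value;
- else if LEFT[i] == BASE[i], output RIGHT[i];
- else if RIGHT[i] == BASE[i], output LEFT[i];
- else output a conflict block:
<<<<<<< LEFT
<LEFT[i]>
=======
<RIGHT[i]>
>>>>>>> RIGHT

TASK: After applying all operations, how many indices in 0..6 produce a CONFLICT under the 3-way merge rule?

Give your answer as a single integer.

Answer: 0

Derivation:
Final LEFT:  [alpha, hotel, golf, hotel, delta, bravo, bravo]
Final RIGHT: [india, golf, golf, bravo, alpha, charlie, bravo]
i=0: L=alpha, R=india=BASE -> take LEFT -> alpha
i=1: L=hotel=BASE, R=golf -> take RIGHT -> golf
i=2: L=golf R=golf -> agree -> golf
i=3: L=hotel=BASE, R=bravo -> take RIGHT -> bravo
i=4: L=delta, R=alpha=BASE -> take LEFT -> delta
i=5: L=bravo, R=charlie=BASE -> take LEFT -> bravo
i=6: L=bravo R=bravo -> agree -> bravo
Conflict count: 0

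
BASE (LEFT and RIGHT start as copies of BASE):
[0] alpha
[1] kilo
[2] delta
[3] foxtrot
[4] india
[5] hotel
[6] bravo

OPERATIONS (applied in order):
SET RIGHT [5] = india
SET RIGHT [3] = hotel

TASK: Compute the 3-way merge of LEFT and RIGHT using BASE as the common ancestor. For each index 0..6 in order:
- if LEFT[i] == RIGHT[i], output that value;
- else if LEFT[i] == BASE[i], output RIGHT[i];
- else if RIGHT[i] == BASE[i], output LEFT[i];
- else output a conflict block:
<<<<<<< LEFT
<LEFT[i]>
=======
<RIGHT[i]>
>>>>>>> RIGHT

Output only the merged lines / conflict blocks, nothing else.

Final LEFT:  [alpha, kilo, delta, foxtrot, india, hotel, bravo]
Final RIGHT: [alpha, kilo, delta, hotel, india, india, bravo]
i=0: L=alpha R=alpha -> agree -> alpha
i=1: L=kilo R=kilo -> agree -> kilo
i=2: L=delta R=delta -> agree -> delta
i=3: L=foxtrot=BASE, R=hotel -> take RIGHT -> hotel
i=4: L=india R=india -> agree -> india
i=5: L=hotel=BASE, R=india -> take RIGHT -> india
i=6: L=bravo R=bravo -> agree -> bravo

Answer: alpha
kilo
delta
hotel
india
india
bravo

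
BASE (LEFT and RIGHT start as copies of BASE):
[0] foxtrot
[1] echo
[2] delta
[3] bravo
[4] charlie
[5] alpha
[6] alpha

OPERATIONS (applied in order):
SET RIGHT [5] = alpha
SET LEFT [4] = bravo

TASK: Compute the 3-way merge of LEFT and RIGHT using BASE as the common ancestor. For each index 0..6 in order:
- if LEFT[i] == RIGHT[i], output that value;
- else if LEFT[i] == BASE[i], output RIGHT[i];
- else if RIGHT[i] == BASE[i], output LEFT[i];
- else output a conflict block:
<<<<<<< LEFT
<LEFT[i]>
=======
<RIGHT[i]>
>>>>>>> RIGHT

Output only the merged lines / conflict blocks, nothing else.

Answer: foxtrot
echo
delta
bravo
bravo
alpha
alpha

Derivation:
Final LEFT:  [foxtrot, echo, delta, bravo, bravo, alpha, alpha]
Final RIGHT: [foxtrot, echo, delta, bravo, charlie, alpha, alpha]
i=0: L=foxtrot R=foxtrot -> agree -> foxtrot
i=1: L=echo R=echo -> agree -> echo
i=2: L=delta R=delta -> agree -> delta
i=3: L=bravo R=bravo -> agree -> bravo
i=4: L=bravo, R=charlie=BASE -> take LEFT -> bravo
i=5: L=alpha R=alpha -> agree -> alpha
i=6: L=alpha R=alpha -> agree -> alpha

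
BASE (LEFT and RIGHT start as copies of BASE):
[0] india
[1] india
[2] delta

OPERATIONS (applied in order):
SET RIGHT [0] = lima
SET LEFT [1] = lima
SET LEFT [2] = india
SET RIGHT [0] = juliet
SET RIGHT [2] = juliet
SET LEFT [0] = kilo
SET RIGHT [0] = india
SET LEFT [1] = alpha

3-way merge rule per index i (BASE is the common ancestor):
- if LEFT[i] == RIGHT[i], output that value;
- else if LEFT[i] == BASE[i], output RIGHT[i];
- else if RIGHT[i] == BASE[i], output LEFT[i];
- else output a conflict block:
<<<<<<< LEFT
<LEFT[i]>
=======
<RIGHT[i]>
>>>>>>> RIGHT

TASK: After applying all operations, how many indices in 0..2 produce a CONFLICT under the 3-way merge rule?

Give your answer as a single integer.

Answer: 1

Derivation:
Final LEFT:  [kilo, alpha, india]
Final RIGHT: [india, india, juliet]
i=0: L=kilo, R=india=BASE -> take LEFT -> kilo
i=1: L=alpha, R=india=BASE -> take LEFT -> alpha
i=2: BASE=delta L=india R=juliet all differ -> CONFLICT
Conflict count: 1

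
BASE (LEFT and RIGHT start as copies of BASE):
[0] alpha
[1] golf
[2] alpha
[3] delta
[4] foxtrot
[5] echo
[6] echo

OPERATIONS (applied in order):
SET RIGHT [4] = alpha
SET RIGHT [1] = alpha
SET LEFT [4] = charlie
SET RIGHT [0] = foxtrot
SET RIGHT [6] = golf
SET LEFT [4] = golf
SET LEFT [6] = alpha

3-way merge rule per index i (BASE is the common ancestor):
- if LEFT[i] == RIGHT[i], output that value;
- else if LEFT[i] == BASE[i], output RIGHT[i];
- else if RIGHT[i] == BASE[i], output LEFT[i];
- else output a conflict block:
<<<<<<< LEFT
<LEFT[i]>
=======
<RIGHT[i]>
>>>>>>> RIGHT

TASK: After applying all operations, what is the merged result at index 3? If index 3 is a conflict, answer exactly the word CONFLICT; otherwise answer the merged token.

Answer: delta

Derivation:
Final LEFT:  [alpha, golf, alpha, delta, golf, echo, alpha]
Final RIGHT: [foxtrot, alpha, alpha, delta, alpha, echo, golf]
i=0: L=alpha=BASE, R=foxtrot -> take RIGHT -> foxtrot
i=1: L=golf=BASE, R=alpha -> take RIGHT -> alpha
i=2: L=alpha R=alpha -> agree -> alpha
i=3: L=delta R=delta -> agree -> delta
i=4: BASE=foxtrot L=golf R=alpha all differ -> CONFLICT
i=5: L=echo R=echo -> agree -> echo
i=6: BASE=echo L=alpha R=golf all differ -> CONFLICT
Index 3 -> delta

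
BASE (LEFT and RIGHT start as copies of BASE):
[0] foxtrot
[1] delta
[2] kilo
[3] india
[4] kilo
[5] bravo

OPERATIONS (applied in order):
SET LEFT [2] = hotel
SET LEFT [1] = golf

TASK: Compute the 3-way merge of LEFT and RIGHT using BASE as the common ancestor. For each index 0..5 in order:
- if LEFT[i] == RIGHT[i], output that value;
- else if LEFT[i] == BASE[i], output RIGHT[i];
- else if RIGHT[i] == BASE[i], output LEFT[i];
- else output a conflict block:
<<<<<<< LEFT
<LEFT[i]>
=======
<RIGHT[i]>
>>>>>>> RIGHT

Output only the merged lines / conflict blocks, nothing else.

Answer: foxtrot
golf
hotel
india
kilo
bravo

Derivation:
Final LEFT:  [foxtrot, golf, hotel, india, kilo, bravo]
Final RIGHT: [foxtrot, delta, kilo, india, kilo, bravo]
i=0: L=foxtrot R=foxtrot -> agree -> foxtrot
i=1: L=golf, R=delta=BASE -> take LEFT -> golf
i=2: L=hotel, R=kilo=BASE -> take LEFT -> hotel
i=3: L=india R=india -> agree -> india
i=4: L=kilo R=kilo -> agree -> kilo
i=5: L=bravo R=bravo -> agree -> bravo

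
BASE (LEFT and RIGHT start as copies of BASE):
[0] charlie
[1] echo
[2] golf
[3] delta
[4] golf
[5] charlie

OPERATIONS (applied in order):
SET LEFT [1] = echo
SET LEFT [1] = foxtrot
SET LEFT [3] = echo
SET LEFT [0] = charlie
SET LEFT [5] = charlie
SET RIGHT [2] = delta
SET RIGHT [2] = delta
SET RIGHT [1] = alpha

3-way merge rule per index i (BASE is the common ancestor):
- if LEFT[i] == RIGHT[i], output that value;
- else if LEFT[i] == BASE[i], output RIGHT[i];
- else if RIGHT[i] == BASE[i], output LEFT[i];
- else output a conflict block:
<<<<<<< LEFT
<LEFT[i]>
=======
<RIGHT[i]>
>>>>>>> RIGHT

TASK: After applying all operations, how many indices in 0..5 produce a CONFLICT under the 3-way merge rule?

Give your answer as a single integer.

Answer: 1

Derivation:
Final LEFT:  [charlie, foxtrot, golf, echo, golf, charlie]
Final RIGHT: [charlie, alpha, delta, delta, golf, charlie]
i=0: L=charlie R=charlie -> agree -> charlie
i=1: BASE=echo L=foxtrot R=alpha all differ -> CONFLICT
i=2: L=golf=BASE, R=delta -> take RIGHT -> delta
i=3: L=echo, R=delta=BASE -> take LEFT -> echo
i=4: L=golf R=golf -> agree -> golf
i=5: L=charlie R=charlie -> agree -> charlie
Conflict count: 1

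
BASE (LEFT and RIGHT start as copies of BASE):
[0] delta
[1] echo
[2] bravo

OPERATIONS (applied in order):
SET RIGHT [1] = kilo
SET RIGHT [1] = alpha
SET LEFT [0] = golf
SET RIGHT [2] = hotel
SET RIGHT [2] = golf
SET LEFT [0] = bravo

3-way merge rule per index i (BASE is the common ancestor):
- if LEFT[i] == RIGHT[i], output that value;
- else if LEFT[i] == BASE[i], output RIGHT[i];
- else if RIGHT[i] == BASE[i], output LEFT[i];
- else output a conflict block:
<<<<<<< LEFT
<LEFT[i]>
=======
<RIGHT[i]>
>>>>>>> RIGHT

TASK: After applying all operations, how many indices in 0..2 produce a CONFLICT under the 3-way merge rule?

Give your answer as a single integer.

Final LEFT:  [bravo, echo, bravo]
Final RIGHT: [delta, alpha, golf]
i=0: L=bravo, R=delta=BASE -> take LEFT -> bravo
i=1: L=echo=BASE, R=alpha -> take RIGHT -> alpha
i=2: L=bravo=BASE, R=golf -> take RIGHT -> golf
Conflict count: 0

Answer: 0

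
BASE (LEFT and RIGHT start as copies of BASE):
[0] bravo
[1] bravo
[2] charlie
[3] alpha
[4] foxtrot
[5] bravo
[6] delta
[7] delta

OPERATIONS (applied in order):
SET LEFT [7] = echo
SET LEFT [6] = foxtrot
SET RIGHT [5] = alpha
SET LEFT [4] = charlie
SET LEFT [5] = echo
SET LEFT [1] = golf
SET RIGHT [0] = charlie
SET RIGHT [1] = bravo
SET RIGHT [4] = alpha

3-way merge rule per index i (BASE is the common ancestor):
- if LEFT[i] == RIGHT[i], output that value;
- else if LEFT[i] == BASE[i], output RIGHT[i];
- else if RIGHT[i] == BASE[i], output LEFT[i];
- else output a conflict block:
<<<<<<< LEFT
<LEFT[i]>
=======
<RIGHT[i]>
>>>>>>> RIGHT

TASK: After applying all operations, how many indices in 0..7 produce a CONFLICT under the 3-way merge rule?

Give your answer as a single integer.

Answer: 2

Derivation:
Final LEFT:  [bravo, golf, charlie, alpha, charlie, echo, foxtrot, echo]
Final RIGHT: [charlie, bravo, charlie, alpha, alpha, alpha, delta, delta]
i=0: L=bravo=BASE, R=charlie -> take RIGHT -> charlie
i=1: L=golf, R=bravo=BASE -> take LEFT -> golf
i=2: L=charlie R=charlie -> agree -> charlie
i=3: L=alpha R=alpha -> agree -> alpha
i=4: BASE=foxtrot L=charlie R=alpha all differ -> CONFLICT
i=5: BASE=bravo L=echo R=alpha all differ -> CONFLICT
i=6: L=foxtrot, R=delta=BASE -> take LEFT -> foxtrot
i=7: L=echo, R=delta=BASE -> take LEFT -> echo
Conflict count: 2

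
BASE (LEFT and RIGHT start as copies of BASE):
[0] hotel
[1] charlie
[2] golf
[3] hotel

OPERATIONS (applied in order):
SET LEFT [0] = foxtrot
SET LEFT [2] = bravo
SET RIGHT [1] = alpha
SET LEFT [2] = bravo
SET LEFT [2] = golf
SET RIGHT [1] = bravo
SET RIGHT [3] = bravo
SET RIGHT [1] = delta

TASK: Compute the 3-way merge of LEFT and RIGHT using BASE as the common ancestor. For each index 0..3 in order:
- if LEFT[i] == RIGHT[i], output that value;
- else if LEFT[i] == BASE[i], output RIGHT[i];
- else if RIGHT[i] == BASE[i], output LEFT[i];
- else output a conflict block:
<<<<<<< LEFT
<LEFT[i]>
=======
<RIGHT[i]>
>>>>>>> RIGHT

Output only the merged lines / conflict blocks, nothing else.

Final LEFT:  [foxtrot, charlie, golf, hotel]
Final RIGHT: [hotel, delta, golf, bravo]
i=0: L=foxtrot, R=hotel=BASE -> take LEFT -> foxtrot
i=1: L=charlie=BASE, R=delta -> take RIGHT -> delta
i=2: L=golf R=golf -> agree -> golf
i=3: L=hotel=BASE, R=bravo -> take RIGHT -> bravo

Answer: foxtrot
delta
golf
bravo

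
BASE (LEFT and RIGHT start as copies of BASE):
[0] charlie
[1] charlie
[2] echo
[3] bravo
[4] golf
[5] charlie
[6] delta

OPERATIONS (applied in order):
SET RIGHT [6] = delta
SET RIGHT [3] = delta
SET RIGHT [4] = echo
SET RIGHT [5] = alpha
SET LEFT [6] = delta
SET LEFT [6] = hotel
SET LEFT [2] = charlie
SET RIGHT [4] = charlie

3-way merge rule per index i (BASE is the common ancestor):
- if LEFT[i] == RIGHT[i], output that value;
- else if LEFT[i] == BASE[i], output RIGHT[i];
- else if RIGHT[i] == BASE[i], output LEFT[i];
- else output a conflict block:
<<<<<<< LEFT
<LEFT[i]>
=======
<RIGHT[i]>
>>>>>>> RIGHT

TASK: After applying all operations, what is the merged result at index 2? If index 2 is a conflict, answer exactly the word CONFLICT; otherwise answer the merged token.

Answer: charlie

Derivation:
Final LEFT:  [charlie, charlie, charlie, bravo, golf, charlie, hotel]
Final RIGHT: [charlie, charlie, echo, delta, charlie, alpha, delta]
i=0: L=charlie R=charlie -> agree -> charlie
i=1: L=charlie R=charlie -> agree -> charlie
i=2: L=charlie, R=echo=BASE -> take LEFT -> charlie
i=3: L=bravo=BASE, R=delta -> take RIGHT -> delta
i=4: L=golf=BASE, R=charlie -> take RIGHT -> charlie
i=5: L=charlie=BASE, R=alpha -> take RIGHT -> alpha
i=6: L=hotel, R=delta=BASE -> take LEFT -> hotel
Index 2 -> charlie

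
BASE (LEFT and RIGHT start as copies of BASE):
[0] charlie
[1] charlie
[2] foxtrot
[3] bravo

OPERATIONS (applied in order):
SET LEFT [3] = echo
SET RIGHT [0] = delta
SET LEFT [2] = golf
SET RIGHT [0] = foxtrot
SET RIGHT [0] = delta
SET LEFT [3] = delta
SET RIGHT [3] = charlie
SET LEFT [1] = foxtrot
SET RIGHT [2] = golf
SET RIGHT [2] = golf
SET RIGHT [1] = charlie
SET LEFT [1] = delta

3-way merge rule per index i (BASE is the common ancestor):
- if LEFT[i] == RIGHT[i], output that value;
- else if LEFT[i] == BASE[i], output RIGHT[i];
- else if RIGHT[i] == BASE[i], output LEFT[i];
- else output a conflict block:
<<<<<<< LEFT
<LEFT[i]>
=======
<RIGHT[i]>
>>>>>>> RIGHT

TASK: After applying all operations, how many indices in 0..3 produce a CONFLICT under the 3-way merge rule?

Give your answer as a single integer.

Final LEFT:  [charlie, delta, golf, delta]
Final RIGHT: [delta, charlie, golf, charlie]
i=0: L=charlie=BASE, R=delta -> take RIGHT -> delta
i=1: L=delta, R=charlie=BASE -> take LEFT -> delta
i=2: L=golf R=golf -> agree -> golf
i=3: BASE=bravo L=delta R=charlie all differ -> CONFLICT
Conflict count: 1

Answer: 1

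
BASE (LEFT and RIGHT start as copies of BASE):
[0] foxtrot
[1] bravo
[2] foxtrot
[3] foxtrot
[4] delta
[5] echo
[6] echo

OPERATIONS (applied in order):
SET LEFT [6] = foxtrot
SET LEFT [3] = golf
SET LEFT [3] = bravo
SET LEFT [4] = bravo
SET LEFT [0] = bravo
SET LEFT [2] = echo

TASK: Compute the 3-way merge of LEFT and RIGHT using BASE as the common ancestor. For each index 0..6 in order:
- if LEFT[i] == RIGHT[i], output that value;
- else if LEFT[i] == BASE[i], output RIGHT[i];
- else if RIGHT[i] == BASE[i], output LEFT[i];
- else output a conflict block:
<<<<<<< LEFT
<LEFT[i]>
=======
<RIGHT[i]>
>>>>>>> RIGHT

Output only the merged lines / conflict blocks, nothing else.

Final LEFT:  [bravo, bravo, echo, bravo, bravo, echo, foxtrot]
Final RIGHT: [foxtrot, bravo, foxtrot, foxtrot, delta, echo, echo]
i=0: L=bravo, R=foxtrot=BASE -> take LEFT -> bravo
i=1: L=bravo R=bravo -> agree -> bravo
i=2: L=echo, R=foxtrot=BASE -> take LEFT -> echo
i=3: L=bravo, R=foxtrot=BASE -> take LEFT -> bravo
i=4: L=bravo, R=delta=BASE -> take LEFT -> bravo
i=5: L=echo R=echo -> agree -> echo
i=6: L=foxtrot, R=echo=BASE -> take LEFT -> foxtrot

Answer: bravo
bravo
echo
bravo
bravo
echo
foxtrot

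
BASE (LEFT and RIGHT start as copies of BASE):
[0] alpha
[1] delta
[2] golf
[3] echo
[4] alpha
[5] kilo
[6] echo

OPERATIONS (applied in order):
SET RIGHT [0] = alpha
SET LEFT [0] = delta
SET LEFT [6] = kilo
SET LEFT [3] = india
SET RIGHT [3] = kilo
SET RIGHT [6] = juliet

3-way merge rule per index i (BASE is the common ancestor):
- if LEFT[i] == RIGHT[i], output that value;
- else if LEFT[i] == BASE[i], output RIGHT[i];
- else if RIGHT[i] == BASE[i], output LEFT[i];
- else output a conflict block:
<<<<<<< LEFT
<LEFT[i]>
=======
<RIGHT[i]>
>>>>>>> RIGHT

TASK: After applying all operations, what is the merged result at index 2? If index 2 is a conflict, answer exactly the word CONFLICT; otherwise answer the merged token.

Final LEFT:  [delta, delta, golf, india, alpha, kilo, kilo]
Final RIGHT: [alpha, delta, golf, kilo, alpha, kilo, juliet]
i=0: L=delta, R=alpha=BASE -> take LEFT -> delta
i=1: L=delta R=delta -> agree -> delta
i=2: L=golf R=golf -> agree -> golf
i=3: BASE=echo L=india R=kilo all differ -> CONFLICT
i=4: L=alpha R=alpha -> agree -> alpha
i=5: L=kilo R=kilo -> agree -> kilo
i=6: BASE=echo L=kilo R=juliet all differ -> CONFLICT
Index 2 -> golf

Answer: golf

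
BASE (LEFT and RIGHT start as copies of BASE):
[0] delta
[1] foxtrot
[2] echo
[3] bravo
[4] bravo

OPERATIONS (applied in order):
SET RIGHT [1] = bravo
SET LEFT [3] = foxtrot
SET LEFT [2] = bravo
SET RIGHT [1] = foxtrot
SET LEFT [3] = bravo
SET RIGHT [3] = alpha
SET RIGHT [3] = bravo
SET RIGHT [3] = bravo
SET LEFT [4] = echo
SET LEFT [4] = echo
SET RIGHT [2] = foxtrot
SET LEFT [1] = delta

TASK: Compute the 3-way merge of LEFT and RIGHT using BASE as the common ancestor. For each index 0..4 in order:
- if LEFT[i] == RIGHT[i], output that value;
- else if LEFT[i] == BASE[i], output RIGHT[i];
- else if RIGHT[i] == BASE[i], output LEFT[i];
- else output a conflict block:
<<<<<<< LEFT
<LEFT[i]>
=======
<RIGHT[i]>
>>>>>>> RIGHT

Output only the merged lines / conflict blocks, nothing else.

Answer: delta
delta
<<<<<<< LEFT
bravo
=======
foxtrot
>>>>>>> RIGHT
bravo
echo

Derivation:
Final LEFT:  [delta, delta, bravo, bravo, echo]
Final RIGHT: [delta, foxtrot, foxtrot, bravo, bravo]
i=0: L=delta R=delta -> agree -> delta
i=1: L=delta, R=foxtrot=BASE -> take LEFT -> delta
i=2: BASE=echo L=bravo R=foxtrot all differ -> CONFLICT
i=3: L=bravo R=bravo -> agree -> bravo
i=4: L=echo, R=bravo=BASE -> take LEFT -> echo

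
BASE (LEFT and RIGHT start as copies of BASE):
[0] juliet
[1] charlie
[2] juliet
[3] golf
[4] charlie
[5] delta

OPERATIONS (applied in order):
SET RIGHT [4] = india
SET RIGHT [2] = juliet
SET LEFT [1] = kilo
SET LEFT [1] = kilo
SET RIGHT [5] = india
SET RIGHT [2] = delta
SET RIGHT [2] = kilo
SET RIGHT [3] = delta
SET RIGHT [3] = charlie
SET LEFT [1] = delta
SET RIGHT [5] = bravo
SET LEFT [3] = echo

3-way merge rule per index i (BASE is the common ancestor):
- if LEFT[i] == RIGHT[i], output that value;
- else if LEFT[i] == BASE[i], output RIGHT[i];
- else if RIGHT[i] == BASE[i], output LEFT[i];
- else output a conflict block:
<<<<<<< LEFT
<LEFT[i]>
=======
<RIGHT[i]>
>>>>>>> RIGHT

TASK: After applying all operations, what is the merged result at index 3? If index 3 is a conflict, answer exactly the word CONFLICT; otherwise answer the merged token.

Answer: CONFLICT

Derivation:
Final LEFT:  [juliet, delta, juliet, echo, charlie, delta]
Final RIGHT: [juliet, charlie, kilo, charlie, india, bravo]
i=0: L=juliet R=juliet -> agree -> juliet
i=1: L=delta, R=charlie=BASE -> take LEFT -> delta
i=2: L=juliet=BASE, R=kilo -> take RIGHT -> kilo
i=3: BASE=golf L=echo R=charlie all differ -> CONFLICT
i=4: L=charlie=BASE, R=india -> take RIGHT -> india
i=5: L=delta=BASE, R=bravo -> take RIGHT -> bravo
Index 3 -> CONFLICT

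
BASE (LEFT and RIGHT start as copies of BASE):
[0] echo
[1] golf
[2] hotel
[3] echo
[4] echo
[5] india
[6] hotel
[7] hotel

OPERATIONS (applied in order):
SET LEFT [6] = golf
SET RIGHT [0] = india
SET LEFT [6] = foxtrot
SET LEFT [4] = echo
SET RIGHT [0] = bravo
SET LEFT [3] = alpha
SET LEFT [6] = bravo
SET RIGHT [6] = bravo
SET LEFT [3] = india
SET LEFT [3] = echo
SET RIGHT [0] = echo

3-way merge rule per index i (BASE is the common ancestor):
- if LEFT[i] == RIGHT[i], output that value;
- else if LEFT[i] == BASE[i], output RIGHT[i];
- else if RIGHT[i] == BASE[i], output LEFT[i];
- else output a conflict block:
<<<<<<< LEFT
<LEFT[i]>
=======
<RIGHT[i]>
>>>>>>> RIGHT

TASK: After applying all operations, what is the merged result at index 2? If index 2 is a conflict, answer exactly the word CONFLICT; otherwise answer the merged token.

Answer: hotel

Derivation:
Final LEFT:  [echo, golf, hotel, echo, echo, india, bravo, hotel]
Final RIGHT: [echo, golf, hotel, echo, echo, india, bravo, hotel]
i=0: L=echo R=echo -> agree -> echo
i=1: L=golf R=golf -> agree -> golf
i=2: L=hotel R=hotel -> agree -> hotel
i=3: L=echo R=echo -> agree -> echo
i=4: L=echo R=echo -> agree -> echo
i=5: L=india R=india -> agree -> india
i=6: L=bravo R=bravo -> agree -> bravo
i=7: L=hotel R=hotel -> agree -> hotel
Index 2 -> hotel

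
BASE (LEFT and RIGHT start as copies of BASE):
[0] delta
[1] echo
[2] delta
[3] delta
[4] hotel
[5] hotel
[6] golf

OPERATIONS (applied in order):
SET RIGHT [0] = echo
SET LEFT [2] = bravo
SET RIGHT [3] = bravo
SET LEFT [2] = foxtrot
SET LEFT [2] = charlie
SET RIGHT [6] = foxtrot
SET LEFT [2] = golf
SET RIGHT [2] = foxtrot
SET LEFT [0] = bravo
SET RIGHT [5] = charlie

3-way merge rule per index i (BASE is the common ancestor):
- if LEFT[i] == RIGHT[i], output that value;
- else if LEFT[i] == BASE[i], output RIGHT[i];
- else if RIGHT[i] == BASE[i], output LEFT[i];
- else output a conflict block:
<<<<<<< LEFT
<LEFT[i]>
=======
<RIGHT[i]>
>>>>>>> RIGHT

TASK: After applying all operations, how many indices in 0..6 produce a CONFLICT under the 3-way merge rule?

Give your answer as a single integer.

Answer: 2

Derivation:
Final LEFT:  [bravo, echo, golf, delta, hotel, hotel, golf]
Final RIGHT: [echo, echo, foxtrot, bravo, hotel, charlie, foxtrot]
i=0: BASE=delta L=bravo R=echo all differ -> CONFLICT
i=1: L=echo R=echo -> agree -> echo
i=2: BASE=delta L=golf R=foxtrot all differ -> CONFLICT
i=3: L=delta=BASE, R=bravo -> take RIGHT -> bravo
i=4: L=hotel R=hotel -> agree -> hotel
i=5: L=hotel=BASE, R=charlie -> take RIGHT -> charlie
i=6: L=golf=BASE, R=foxtrot -> take RIGHT -> foxtrot
Conflict count: 2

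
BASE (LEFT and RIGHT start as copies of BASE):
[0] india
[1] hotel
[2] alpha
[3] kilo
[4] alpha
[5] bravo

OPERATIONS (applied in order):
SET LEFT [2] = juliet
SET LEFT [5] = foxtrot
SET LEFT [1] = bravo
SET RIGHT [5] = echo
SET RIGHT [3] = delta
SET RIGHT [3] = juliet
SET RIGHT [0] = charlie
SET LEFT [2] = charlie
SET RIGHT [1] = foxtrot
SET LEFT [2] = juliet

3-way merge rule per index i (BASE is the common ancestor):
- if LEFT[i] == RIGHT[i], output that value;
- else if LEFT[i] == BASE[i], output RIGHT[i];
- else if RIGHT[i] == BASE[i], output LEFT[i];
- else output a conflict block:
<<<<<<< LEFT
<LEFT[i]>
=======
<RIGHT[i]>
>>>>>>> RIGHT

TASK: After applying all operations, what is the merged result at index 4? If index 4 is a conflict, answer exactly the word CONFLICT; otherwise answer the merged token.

Final LEFT:  [india, bravo, juliet, kilo, alpha, foxtrot]
Final RIGHT: [charlie, foxtrot, alpha, juliet, alpha, echo]
i=0: L=india=BASE, R=charlie -> take RIGHT -> charlie
i=1: BASE=hotel L=bravo R=foxtrot all differ -> CONFLICT
i=2: L=juliet, R=alpha=BASE -> take LEFT -> juliet
i=3: L=kilo=BASE, R=juliet -> take RIGHT -> juliet
i=4: L=alpha R=alpha -> agree -> alpha
i=5: BASE=bravo L=foxtrot R=echo all differ -> CONFLICT
Index 4 -> alpha

Answer: alpha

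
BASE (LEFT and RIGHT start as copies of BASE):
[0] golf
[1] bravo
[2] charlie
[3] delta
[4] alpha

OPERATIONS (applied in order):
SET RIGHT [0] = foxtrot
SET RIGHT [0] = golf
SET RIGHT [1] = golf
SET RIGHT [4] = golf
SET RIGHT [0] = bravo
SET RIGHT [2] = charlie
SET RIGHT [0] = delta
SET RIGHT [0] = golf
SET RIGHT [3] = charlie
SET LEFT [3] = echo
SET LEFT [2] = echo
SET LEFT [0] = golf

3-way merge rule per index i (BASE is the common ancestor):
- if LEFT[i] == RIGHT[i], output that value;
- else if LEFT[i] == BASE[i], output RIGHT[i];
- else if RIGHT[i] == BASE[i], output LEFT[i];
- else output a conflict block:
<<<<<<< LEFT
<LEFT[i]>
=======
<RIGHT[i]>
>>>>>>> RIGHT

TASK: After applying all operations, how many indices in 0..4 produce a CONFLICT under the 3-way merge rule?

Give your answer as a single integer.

Answer: 1

Derivation:
Final LEFT:  [golf, bravo, echo, echo, alpha]
Final RIGHT: [golf, golf, charlie, charlie, golf]
i=0: L=golf R=golf -> agree -> golf
i=1: L=bravo=BASE, R=golf -> take RIGHT -> golf
i=2: L=echo, R=charlie=BASE -> take LEFT -> echo
i=3: BASE=delta L=echo R=charlie all differ -> CONFLICT
i=4: L=alpha=BASE, R=golf -> take RIGHT -> golf
Conflict count: 1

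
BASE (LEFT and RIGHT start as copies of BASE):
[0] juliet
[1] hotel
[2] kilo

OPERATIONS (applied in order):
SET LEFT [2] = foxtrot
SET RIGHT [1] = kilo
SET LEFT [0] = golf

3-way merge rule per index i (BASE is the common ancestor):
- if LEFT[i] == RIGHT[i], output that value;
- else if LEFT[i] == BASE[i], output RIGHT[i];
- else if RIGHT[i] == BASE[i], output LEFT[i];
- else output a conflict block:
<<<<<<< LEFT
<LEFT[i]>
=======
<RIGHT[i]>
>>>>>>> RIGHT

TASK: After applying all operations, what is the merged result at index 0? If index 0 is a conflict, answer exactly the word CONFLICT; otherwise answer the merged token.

Final LEFT:  [golf, hotel, foxtrot]
Final RIGHT: [juliet, kilo, kilo]
i=0: L=golf, R=juliet=BASE -> take LEFT -> golf
i=1: L=hotel=BASE, R=kilo -> take RIGHT -> kilo
i=2: L=foxtrot, R=kilo=BASE -> take LEFT -> foxtrot
Index 0 -> golf

Answer: golf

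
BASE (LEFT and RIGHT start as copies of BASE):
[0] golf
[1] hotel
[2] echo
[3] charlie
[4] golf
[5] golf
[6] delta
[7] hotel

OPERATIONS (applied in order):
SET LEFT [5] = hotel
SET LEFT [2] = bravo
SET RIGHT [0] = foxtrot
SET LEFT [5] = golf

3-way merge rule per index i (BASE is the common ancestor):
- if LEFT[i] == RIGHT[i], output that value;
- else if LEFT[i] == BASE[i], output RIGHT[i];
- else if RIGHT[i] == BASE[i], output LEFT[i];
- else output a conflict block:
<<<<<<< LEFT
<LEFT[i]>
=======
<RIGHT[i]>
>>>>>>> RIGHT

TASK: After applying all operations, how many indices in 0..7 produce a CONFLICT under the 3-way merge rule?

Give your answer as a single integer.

Answer: 0

Derivation:
Final LEFT:  [golf, hotel, bravo, charlie, golf, golf, delta, hotel]
Final RIGHT: [foxtrot, hotel, echo, charlie, golf, golf, delta, hotel]
i=0: L=golf=BASE, R=foxtrot -> take RIGHT -> foxtrot
i=1: L=hotel R=hotel -> agree -> hotel
i=2: L=bravo, R=echo=BASE -> take LEFT -> bravo
i=3: L=charlie R=charlie -> agree -> charlie
i=4: L=golf R=golf -> agree -> golf
i=5: L=golf R=golf -> agree -> golf
i=6: L=delta R=delta -> agree -> delta
i=7: L=hotel R=hotel -> agree -> hotel
Conflict count: 0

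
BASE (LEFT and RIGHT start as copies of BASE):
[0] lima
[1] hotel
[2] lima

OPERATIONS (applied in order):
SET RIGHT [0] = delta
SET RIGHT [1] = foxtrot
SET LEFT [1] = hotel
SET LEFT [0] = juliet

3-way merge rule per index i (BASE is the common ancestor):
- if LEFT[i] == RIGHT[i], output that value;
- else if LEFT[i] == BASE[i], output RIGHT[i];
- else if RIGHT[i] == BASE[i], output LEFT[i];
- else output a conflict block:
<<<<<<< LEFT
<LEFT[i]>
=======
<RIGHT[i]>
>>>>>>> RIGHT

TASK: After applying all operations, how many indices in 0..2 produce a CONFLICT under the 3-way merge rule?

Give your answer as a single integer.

Answer: 1

Derivation:
Final LEFT:  [juliet, hotel, lima]
Final RIGHT: [delta, foxtrot, lima]
i=0: BASE=lima L=juliet R=delta all differ -> CONFLICT
i=1: L=hotel=BASE, R=foxtrot -> take RIGHT -> foxtrot
i=2: L=lima R=lima -> agree -> lima
Conflict count: 1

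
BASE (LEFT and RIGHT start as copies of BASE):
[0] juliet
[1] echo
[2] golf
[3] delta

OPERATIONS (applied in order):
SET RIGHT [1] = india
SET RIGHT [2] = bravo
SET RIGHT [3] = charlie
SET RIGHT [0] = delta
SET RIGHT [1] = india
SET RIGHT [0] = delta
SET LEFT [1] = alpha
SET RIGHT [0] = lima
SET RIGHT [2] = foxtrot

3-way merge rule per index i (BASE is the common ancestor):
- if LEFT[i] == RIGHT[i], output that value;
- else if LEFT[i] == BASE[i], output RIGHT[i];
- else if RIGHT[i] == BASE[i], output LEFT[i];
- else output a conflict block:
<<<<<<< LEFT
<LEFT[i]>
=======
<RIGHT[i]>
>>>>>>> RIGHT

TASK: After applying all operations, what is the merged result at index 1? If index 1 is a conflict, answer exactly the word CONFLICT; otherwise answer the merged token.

Final LEFT:  [juliet, alpha, golf, delta]
Final RIGHT: [lima, india, foxtrot, charlie]
i=0: L=juliet=BASE, R=lima -> take RIGHT -> lima
i=1: BASE=echo L=alpha R=india all differ -> CONFLICT
i=2: L=golf=BASE, R=foxtrot -> take RIGHT -> foxtrot
i=3: L=delta=BASE, R=charlie -> take RIGHT -> charlie
Index 1 -> CONFLICT

Answer: CONFLICT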